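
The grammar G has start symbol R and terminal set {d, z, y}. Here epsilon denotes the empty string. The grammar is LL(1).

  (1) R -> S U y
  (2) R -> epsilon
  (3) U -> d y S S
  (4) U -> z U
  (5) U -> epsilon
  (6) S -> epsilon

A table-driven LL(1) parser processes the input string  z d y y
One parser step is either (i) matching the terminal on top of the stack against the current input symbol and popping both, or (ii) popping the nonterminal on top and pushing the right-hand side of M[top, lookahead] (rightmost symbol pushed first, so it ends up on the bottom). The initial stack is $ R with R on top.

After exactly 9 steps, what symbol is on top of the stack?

y

     Stack        Input      Action
  1  $ R          z d y y $  expand R -> S U y
  2  $ y U S      z d y y $  expand S -> epsilon
  3  $ y U        z d y y $  expand U -> z U
  4  $ y U z      z d y y $  match z
  5  $ y U        d y y $    expand U -> d y S S
  6  $ y S S y d  d y y $    match d
  7  $ y S S y    y y $      match y
  8  $ y S S      y $        expand S -> epsilon
  9  $ y S        y $        expand S -> epsilon
Stack after step 9: $ y (top = y).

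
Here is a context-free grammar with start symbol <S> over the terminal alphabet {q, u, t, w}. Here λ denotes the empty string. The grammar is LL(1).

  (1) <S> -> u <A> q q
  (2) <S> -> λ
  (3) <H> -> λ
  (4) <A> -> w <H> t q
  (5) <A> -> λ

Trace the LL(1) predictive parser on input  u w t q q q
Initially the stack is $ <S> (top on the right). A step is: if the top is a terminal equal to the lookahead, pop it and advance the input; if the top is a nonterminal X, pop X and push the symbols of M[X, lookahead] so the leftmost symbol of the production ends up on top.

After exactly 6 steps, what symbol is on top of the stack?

step 1: stack=$ <S>  input=u w t q q q $  — expand <S> -> u <A> q q
step 2: stack=$ q q <A> u  input=u w t q q q $  — match u
step 3: stack=$ q q <A>  input=w t q q q $  — expand <A> -> w <H> t q
step 4: stack=$ q q q t <H> w  input=w t q q q $  — match w
step 5: stack=$ q q q t <H>  input=t q q q $  — expand <H> -> λ
step 6: stack=$ q q q t  input=t q q q $  — match t
Stack after step 6: $ q q q (top = q).

q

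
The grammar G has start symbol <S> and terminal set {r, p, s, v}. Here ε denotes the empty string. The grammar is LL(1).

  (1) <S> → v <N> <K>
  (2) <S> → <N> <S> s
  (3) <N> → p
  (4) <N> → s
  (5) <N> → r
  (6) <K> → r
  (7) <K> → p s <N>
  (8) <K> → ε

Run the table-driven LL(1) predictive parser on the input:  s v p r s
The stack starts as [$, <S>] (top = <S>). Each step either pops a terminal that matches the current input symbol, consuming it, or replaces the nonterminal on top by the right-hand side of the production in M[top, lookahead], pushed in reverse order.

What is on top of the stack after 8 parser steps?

r

     Stack          Input        Action
  1  $ <S>          s v p r s $  expand <S> → <N> <S> s
  2  $ s <S> <N>    s v p r s $  expand <N> → s
  3  $ s <S> s      s v p r s $  match s
  4  $ s <S>        v p r s $    expand <S> → v <N> <K>
  5  $ s <K> <N> v  v p r s $    match v
  6  $ s <K> <N>    p r s $      expand <N> → p
  7  $ s <K> p      p r s $      match p
  8  $ s <K>        r s $        expand <K> → r
Stack after step 8: $ s r (top = r).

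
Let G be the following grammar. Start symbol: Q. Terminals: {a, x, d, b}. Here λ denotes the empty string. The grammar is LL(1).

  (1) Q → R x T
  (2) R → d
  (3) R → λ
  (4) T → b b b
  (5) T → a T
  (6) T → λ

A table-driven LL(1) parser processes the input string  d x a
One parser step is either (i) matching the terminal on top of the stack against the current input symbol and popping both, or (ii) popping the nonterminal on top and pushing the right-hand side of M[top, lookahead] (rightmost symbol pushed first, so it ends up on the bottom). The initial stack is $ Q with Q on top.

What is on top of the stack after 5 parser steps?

step 1: stack=$ Q  input=d x a $  — expand Q → R x T
step 2: stack=$ T x R  input=d x a $  — expand R → d
step 3: stack=$ T x d  input=d x a $  — match d
step 4: stack=$ T x  input=x a $  — match x
step 5: stack=$ T  input=a $  — expand T → a T
Stack after step 5: $ T a (top = a).

a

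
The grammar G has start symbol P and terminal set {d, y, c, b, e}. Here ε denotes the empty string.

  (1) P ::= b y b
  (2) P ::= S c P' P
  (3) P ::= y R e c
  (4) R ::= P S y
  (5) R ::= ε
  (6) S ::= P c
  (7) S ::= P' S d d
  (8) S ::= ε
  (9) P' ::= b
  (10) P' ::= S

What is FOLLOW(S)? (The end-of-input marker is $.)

FIRST(P) = {b, c, d, y}  (via S c P' P)
FIRST(R) = {ε, b, c, d, y}  (via P S y)
FIRST(S) = {ε, b, c, d, y}  (via P c, P' S d d)
FIRST(P') = {ε, b, c, d, y}  (via S)
FOLLOW(P) includes $ since P is the start symbol.
FOLLOW(P): in P::=S c P' P, the suffix after P is empty (adds nothing new); in R::=P S y, P is followed by S y with FIRST {b, c, d, y}; in S::=P c, P is followed by c with FIRST {c}. Thus FOLLOW(P) = {$, b, c, d, y}.
FOLLOW(R): in P::=y R e c, R is followed by e c with FIRST {e}. Thus FOLLOW(R) = {e}.
FOLLOW(P'): in P::=S c P' P, P' is followed by P with FIRST {b, c, d, y}; in S::=P' S d d, P' is followed by S d d with FIRST {b, c, d, y}. Thus FOLLOW(P') = {b, c, d, y}.
FOLLOW(S): in P::=S c P' P, S is followed by c P' P with FIRST {c}; in R::=P S y, S is followed by y with FIRST {y}; in S::=P' S d d, S is followed by d d with FIRST {d}; in P'::=S, the suffix after S is empty, so FOLLOW(S) ⊇ FOLLOW(P') = {b, c, d, y}. Thus FOLLOW(S) = {b, c, d, y}.

{b, c, d, y}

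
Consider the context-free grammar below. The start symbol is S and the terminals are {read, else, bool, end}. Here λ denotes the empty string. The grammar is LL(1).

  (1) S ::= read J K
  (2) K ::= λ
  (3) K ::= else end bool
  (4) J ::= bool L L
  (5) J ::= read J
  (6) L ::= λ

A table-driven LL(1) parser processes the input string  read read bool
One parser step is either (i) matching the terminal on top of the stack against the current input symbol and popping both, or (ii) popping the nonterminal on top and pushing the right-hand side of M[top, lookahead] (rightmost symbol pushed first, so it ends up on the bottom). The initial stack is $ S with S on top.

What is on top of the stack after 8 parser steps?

     Stack         Input             Action
  1  $ S           read read bool $  expand S ::= read J K
  2  $ K J read    read read bool $  match read
  3  $ K J         read bool $       expand J ::= read J
  4  $ K J read    read bool $       match read
  5  $ K J         bool $            expand J ::= bool L L
  6  $ K L L bool  bool $            match bool
  7  $ K L L       $                 expand L ::= λ
  8  $ K L         $                 expand L ::= λ
Stack after step 8: $ K (top = K).

K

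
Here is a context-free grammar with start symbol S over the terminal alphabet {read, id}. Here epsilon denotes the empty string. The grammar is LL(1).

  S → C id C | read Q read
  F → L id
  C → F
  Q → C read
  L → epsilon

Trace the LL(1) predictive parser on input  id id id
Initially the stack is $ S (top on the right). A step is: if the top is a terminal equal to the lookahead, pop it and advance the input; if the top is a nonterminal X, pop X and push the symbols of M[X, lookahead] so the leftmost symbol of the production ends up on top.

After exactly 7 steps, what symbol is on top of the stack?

     Stack        Input       Action
  1  $ S          id id id $  expand S → C id C
  2  $ C id C     id id id $  expand C → F
  3  $ C id F     id id id $  expand F → L id
  4  $ C id id L  id id id $  expand L → epsilon
  5  $ C id id    id id id $  match id
  6  $ C id       id id $     match id
  7  $ C          id $        expand C → F
Stack after step 7: $ F (top = F).

F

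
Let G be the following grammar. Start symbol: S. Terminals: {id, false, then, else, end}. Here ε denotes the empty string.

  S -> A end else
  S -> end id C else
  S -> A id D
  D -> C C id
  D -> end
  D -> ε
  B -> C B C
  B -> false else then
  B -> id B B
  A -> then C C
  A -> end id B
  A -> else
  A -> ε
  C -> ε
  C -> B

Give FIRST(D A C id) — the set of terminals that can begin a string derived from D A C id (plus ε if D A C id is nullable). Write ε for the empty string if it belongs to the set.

{else, end, false, id, then}

FIRST(A): from A->then C C we get {then}; from A->end id B we get {end}; from A->else we get {else}; from A->ε we get {ε}. So FIRST(A) = {ε, else, end, then}.
FIRST(S): from S->A end else we get {else, end, then}; from S->end id C else we get {end}; from S->A id D we get {else, end, id, then}. So FIRST(S) = {else, end, id, then}.
FIRST(D): from D->C C id we get {false, id}; from D->end we get {end}; from D->ε we get {ε}. So FIRST(D) = {ε, end, false, id}.
FIRST(B): from B->C B C we get {false, id}; from B->false else then we get {false}; from B->id B B we get {id}. So FIRST(B) = {false, id}.
FIRST(C): from C->ε we get {ε}; from C->B we get {false, id}. So FIRST(C) = {ε, false, id}.
FIRST(D A C id): take FIRST of each symbol in turn, carrying on past any symbol whose FIRST contains ε; result {else, end, false, id, then}.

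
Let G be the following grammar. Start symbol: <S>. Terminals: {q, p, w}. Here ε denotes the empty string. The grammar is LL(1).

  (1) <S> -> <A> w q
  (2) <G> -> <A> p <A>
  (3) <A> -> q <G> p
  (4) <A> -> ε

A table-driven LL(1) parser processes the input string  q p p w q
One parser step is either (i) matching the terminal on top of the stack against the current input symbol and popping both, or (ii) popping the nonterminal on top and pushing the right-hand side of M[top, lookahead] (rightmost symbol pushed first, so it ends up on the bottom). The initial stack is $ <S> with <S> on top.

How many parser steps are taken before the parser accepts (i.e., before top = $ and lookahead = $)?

      Stack              Input        Action
   1  $ <S>              q p p w q $  expand <S> -> <A> w q
   2  $ q w <A>          q p p w q $  expand <A> -> q <G> p
   3  $ q w p <G> q      q p p w q $  match q
   4  $ q w p <G>        p p w q $    expand <G> -> <A> p <A>
   5  $ q w p <A> p <A>  p p w q $    expand <A> -> ε
   6  $ q w p <A> p      p p w q $    match p
   7  $ q w p <A>        p w q $      expand <A> -> ε
   8  $ q w p            p w q $      match p
   9  $ q w              w q $        match w
  10  $ q                q $          match q
Accept reached after 10 steps.

10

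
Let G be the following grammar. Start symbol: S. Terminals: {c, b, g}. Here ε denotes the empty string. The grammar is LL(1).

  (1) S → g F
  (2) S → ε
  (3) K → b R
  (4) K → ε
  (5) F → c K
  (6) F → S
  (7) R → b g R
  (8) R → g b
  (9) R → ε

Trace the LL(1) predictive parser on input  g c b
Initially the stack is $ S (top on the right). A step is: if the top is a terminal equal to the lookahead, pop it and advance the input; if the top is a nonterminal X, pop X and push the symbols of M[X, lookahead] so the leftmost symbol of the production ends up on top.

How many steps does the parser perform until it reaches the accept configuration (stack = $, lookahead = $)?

7

     Stack  Input    Action
  1  $ S    g c b $  expand S → g F
  2  $ F g  g c b $  match g
  3  $ F    c b $    expand F → c K
  4  $ K c  c b $    match c
  5  $ K    b $      expand K → b R
  6  $ R b  b $      match b
  7  $ R    $        expand R → ε
Accept reached after 7 steps.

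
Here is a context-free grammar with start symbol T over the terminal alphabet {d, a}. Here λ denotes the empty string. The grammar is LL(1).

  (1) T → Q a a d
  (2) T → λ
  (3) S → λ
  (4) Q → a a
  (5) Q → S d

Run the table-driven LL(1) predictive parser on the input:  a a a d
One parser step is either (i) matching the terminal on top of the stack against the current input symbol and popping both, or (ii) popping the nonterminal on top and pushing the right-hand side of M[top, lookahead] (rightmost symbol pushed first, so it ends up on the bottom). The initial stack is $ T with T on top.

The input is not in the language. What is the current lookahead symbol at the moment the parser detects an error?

step 1: stack=$ T  input=a a a d $  — expand T → Q a a d
step 2: stack=$ d a a Q  input=a a a d $  — expand Q → a a
step 3: stack=$ d a a a a  input=a a a d $  — match a
step 4: stack=$ d a a a  input=a a d $  — match a
step 5: stack=$ d a a  input=a d $  — match a
step 6: stack=$ d a  input=d $  — error: top is terminal a but lookahead is d

d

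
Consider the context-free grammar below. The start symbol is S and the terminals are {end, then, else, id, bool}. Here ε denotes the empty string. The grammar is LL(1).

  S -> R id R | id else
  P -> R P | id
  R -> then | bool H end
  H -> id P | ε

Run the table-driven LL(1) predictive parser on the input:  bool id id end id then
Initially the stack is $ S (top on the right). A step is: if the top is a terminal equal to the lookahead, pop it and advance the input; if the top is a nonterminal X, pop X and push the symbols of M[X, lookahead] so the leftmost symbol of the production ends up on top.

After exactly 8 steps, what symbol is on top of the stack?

step 1: stack=$ S  input=bool id id end id then $  — expand S -> R id R
step 2: stack=$ R id R  input=bool id id end id then $  — expand R -> bool H end
step 3: stack=$ R id end H bool  input=bool id id end id then $  — match bool
step 4: stack=$ R id end H  input=id id end id then $  — expand H -> id P
step 5: stack=$ R id end P id  input=id id end id then $  — match id
step 6: stack=$ R id end P  input=id end id then $  — expand P -> id
step 7: stack=$ R id end id  input=id end id then $  — match id
step 8: stack=$ R id end  input=end id then $  — match end
Stack after step 8: $ R id (top = id).

id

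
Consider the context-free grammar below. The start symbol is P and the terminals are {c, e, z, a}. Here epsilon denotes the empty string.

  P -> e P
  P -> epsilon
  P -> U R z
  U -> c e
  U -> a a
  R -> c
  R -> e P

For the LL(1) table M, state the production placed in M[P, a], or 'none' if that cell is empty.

FIRST(U) = {a, c}
FIRST(R) = {c, e}
FIRST(P) = {epsilon, a, c, e}  (via U R z)
FOLLOW(P) includes $ since P is the start symbol.
FOLLOW(R): in P->U R z, R is followed by z with FIRST {z}. Thus FOLLOW(R) = {z}.
FOLLOW(P): in P->e P, the suffix after P is empty (adds nothing new); in R->e P, the suffix after P is empty, so FOLLOW(P) ⊇ FOLLOW(R) = {z}. Thus FOLLOW(P) = {$, z}.
For P -> e P: FIRST(e P) = {e}, so it goes in M[P, t] for t ∈ {e}.
For P -> epsilon: FIRST(epsilon) = {epsilon}, so it goes in M[P, t] for t ∈ {}; since epsilon ∈ FIRST, also for every t ∈ FOLLOW(P) = {$, z}.
For P -> U R z: FIRST(U R z) = {a, c}, so it goes in M[P, t] for t ∈ {a, c}.

P -> U R z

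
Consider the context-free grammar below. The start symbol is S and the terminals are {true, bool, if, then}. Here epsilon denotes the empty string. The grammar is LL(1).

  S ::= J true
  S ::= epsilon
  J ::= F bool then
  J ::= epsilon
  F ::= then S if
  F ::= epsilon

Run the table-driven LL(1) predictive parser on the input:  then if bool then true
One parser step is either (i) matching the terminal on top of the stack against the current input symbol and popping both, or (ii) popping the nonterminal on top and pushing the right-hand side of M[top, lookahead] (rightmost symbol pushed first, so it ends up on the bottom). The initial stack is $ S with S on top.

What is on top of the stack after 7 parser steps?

step 1: stack=$ S  input=then if bool then true $  — expand S ::= J true
step 2: stack=$ true J  input=then if bool then true $  — expand J ::= F bool then
step 3: stack=$ true then bool F  input=then if bool then true $  — expand F ::= then S if
step 4: stack=$ true then bool if S then  input=then if bool then true $  — match then
step 5: stack=$ true then bool if S  input=if bool then true $  — expand S ::= epsilon
step 6: stack=$ true then bool if  input=if bool then true $  — match if
step 7: stack=$ true then bool  input=bool then true $  — match bool
Stack after step 7: $ true then (top = then).

then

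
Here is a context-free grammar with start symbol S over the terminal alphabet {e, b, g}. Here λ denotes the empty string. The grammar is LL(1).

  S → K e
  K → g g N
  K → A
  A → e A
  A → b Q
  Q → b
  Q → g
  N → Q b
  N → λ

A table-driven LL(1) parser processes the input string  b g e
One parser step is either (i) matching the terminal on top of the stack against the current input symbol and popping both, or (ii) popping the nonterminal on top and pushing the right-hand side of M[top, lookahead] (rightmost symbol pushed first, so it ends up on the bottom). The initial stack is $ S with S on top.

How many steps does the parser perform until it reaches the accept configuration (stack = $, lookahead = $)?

7

step 1: stack=$ S  input=b g e $  — expand S → K e
step 2: stack=$ e K  input=b g e $  — expand K → A
step 3: stack=$ e A  input=b g e $  — expand A → b Q
step 4: stack=$ e Q b  input=b g e $  — match b
step 5: stack=$ e Q  input=g e $  — expand Q → g
step 6: stack=$ e g  input=g e $  — match g
step 7: stack=$ e  input=e $  — match e
Accept reached after 7 steps.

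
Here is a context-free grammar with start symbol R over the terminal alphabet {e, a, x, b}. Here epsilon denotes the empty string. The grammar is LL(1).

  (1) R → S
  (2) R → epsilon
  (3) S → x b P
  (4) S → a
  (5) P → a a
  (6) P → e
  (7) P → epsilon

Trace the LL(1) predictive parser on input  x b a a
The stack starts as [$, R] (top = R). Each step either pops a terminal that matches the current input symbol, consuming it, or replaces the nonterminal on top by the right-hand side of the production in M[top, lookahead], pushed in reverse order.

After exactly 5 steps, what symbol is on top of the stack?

a

step 1: stack=$ R  input=x b a a $  — expand R → S
step 2: stack=$ S  input=x b a a $  — expand S → x b P
step 3: stack=$ P b x  input=x b a a $  — match x
step 4: stack=$ P b  input=b a a $  — match b
step 5: stack=$ P  input=a a $  — expand P → a a
Stack after step 5: $ a a (top = a).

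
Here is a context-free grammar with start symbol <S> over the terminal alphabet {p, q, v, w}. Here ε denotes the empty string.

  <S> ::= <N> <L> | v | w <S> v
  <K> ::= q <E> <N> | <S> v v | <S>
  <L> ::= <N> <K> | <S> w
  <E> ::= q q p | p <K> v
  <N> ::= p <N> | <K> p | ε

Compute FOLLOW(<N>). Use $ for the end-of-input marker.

{$, p, q, v, w}

FIRST(<E>): from <E>::=q q p we get {q}; from <E>::=p <K> v we get {p}. So FIRST(<E>) = {p, q}.
FIRST(<S>): from <S>::=<N> <L> we get {p, q, v, w}; from <S>::=v we get {v}; from <S>::=w <S> v we get {w}. So FIRST(<S>) = {p, q, v, w}.
FIRST(<K>): from <K>::=q <E> <N> we get {q}; from <K>::=<S> v v we get {p, q, v, w}; from <K>::=<S> we get {p, q, v, w}. So FIRST(<K>) = {p, q, v, w}.
FIRST(<N>): from <N>::=p <N> we get {p}; from <N>::=<K> p we get {p, q, v, w}; from <N>::=ε we get {ε}. So FIRST(<N>) = {ε, p, q, v, w}.
FIRST(<L>): from <L>::=<N> <K> we get {p, q, v, w}; from <L>::=<S> w we get {p, q, v, w}. So FIRST(<L>) = {p, q, v, w}.
FOLLOW(<S>) includes $ since <S> is the start symbol.
FOLLOW(<S>): in <S>::=w <S> v, <S> is followed by v with FIRST {v}; in <K>::=<S> v v, <S> is followed by v v with FIRST {v}; in <K>::=<S>, the suffix after <S> is empty, so FOLLOW(<S>) ⊇ FOLLOW(<K>) = {$, p, v, w}; in <L>::=<S> w, <S> is followed by w with FIRST {w}. Thus FOLLOW(<S>) = {$, p, v, w}.
FOLLOW(<L>): in <S>::=<N> <L>, the suffix after <L> is empty, so FOLLOW(<L>) ⊇ FOLLOW(<S>) = {$, p, v, w}. Thus FOLLOW(<L>) = {$, p, v, w}.
FOLLOW(<K>): in <L>::=<N> <K>, the suffix after <K> is empty, so FOLLOW(<K>) ⊇ FOLLOW(<L>) = {$, p, v, w}; in <E>::=p <K> v, <K> is followed by v with FIRST {v}; in <N>::=<K> p, <K> is followed by p with FIRST {p}. Thus FOLLOW(<K>) = {$, p, v, w}.
FOLLOW(<E>): in <K>::=q <E> <N>, <E> is followed by <N> with FIRST {ε, p, q, v, w}; in <K>::=q <E> <N>, the suffix after <E> is nullable, so FOLLOW(<E>) ⊇ FOLLOW(<K>) = {$, p, v, w}. Thus FOLLOW(<E>) = {$, p, q, v, w}.
FOLLOW(<N>): in <S>::=<N> <L>, <N> is followed by <L> with FIRST {p, q, v, w}; in <K>::=q <E> <N>, the suffix after <N> is empty, so FOLLOW(<N>) ⊇ FOLLOW(<K>) = {$, p, v, w}; in <L>::=<N> <K>, <N> is followed by <K> with FIRST {p, q, v, w}; in <N>::=p <N>, the suffix after <N> is empty (adds nothing new). Thus FOLLOW(<N>) = {$, p, q, v, w}.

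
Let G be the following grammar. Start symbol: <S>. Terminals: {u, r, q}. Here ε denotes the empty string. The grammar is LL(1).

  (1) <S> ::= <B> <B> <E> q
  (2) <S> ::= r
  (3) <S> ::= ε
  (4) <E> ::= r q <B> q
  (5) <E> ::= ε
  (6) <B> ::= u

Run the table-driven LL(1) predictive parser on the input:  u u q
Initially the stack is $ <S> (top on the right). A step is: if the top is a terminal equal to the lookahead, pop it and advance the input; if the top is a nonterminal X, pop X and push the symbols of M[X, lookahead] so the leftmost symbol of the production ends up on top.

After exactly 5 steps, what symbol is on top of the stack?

<E>

step 1: stack=$ <S>  input=u u q $  — expand <S> ::= <B> <B> <E> q
step 2: stack=$ q <E> <B> <B>  input=u u q $  — expand <B> ::= u
step 3: stack=$ q <E> <B> u  input=u u q $  — match u
step 4: stack=$ q <E> <B>  input=u q $  — expand <B> ::= u
step 5: stack=$ q <E> u  input=u q $  — match u
Stack after step 5: $ q <E> (top = <E>).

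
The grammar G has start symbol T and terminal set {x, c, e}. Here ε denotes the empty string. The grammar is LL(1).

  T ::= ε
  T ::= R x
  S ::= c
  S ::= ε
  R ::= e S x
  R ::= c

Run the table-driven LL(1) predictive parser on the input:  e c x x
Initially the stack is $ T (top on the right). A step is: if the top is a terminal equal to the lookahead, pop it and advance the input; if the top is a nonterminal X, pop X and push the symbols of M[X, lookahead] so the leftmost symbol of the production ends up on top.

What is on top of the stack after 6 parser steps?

x

step 1: stack=$ T  input=e c x x $  — expand T ::= R x
step 2: stack=$ x R  input=e c x x $  — expand R ::= e S x
step 3: stack=$ x x S e  input=e c x x $  — match e
step 4: stack=$ x x S  input=c x x $  — expand S ::= c
step 5: stack=$ x x c  input=c x x $  — match c
step 6: stack=$ x x  input=x x $  — match x
Stack after step 6: $ x (top = x).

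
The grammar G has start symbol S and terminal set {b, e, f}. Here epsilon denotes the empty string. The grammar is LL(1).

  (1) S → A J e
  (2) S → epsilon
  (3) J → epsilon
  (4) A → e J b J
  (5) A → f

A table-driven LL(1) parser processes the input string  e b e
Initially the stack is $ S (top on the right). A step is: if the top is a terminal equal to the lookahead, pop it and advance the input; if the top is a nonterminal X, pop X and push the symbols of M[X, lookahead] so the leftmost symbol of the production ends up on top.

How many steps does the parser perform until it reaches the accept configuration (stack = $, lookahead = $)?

     Stack          Input    Action
  1  $ S            e b e $  expand S → A J e
  2  $ e J A        e b e $  expand A → e J b J
  3  $ e J J b J e  e b e $  match e
  4  $ e J J b J    b e $    expand J → epsilon
  5  $ e J J b      b e $    match b
  6  $ e J J        e $      expand J → epsilon
  7  $ e J          e $      expand J → epsilon
  8  $ e            e $      match e
Accept reached after 8 steps.

8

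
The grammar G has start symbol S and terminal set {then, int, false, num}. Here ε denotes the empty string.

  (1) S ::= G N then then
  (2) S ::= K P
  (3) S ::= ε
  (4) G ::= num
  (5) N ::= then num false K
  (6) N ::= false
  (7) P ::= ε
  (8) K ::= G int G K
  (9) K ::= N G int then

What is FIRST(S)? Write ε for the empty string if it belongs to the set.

{ε, false, num, then}

FIRST(G) = {num}
FIRST(N) = {false, then}
FIRST(P) = {ε}
FIRST(K) = {false, num, then}  (via G int G K, N G int then)
FIRST(S) = {ε, false, num, then}  (via G N then then, K P)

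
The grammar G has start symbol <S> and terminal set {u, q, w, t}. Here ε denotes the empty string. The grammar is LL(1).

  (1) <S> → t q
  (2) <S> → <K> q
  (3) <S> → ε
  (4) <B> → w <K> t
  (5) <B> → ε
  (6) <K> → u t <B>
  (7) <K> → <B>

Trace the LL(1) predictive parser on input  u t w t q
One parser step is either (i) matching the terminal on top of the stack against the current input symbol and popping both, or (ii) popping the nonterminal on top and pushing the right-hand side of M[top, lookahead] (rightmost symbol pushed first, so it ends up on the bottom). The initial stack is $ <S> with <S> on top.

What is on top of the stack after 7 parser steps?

<B>

     Stack        Input        Action
  1  $ <S>        u t w t q $  expand <S> → <K> q
  2  $ q <K>      u t w t q $  expand <K> → u t <B>
  3  $ q <B> t u  u t w t q $  match u
  4  $ q <B> t    t w t q $    match t
  5  $ q <B>      w t q $      expand <B> → w <K> t
  6  $ q t <K> w  w t q $      match w
  7  $ q t <K>    t q $        expand <K> → <B>
Stack after step 7: $ q t <B> (top = <B>).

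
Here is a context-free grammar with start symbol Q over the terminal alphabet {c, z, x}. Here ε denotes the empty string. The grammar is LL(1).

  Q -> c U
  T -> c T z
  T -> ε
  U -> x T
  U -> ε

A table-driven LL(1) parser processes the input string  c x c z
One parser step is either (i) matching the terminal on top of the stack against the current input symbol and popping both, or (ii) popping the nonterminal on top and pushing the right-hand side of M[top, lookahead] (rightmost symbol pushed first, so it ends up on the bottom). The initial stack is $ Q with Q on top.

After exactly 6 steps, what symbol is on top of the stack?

T

     Stack    Input      Action
  1  $ Q      c x c z $  expand Q -> c U
  2  $ U c    c x c z $  match c
  3  $ U      x c z $    expand U -> x T
  4  $ T x    x c z $    match x
  5  $ T      c z $      expand T -> c T z
  6  $ z T c  c z $      match c
Stack after step 6: $ z T (top = T).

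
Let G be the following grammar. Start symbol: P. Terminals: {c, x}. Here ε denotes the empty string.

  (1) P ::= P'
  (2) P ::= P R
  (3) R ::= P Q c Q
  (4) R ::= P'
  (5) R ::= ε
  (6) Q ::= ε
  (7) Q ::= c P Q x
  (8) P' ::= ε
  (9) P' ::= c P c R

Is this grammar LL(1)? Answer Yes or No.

FIRST(P) = {ε, c}
FIRST(R) = {ε, c}
FIRST(Q) = {ε, c}
FIRST(P') = {ε, c}
FOLLOW(P) = {$, c, x}
FOLLOW(R) = {$, c, x}
FOLLOW(Q) = {$, c, x}
FOLLOW(P') = {$, c, x}
Cell M[P, $] receives both P ::= P' and P ::= P R — the grammar is not LL(1).

No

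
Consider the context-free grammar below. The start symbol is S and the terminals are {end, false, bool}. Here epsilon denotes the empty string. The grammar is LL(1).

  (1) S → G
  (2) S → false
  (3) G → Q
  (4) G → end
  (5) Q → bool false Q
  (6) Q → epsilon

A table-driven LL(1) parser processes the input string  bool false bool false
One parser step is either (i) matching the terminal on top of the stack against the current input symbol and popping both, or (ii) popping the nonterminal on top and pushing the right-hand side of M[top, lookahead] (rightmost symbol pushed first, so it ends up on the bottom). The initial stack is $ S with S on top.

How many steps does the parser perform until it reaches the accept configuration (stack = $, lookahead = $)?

     Stack           Input                    Action
  1  $ S             bool false bool false $  expand S → G
  2  $ G             bool false bool false $  expand G → Q
  3  $ Q             bool false bool false $  expand Q → bool false Q
  4  $ Q false bool  bool false bool false $  match bool
  5  $ Q false       false bool false $       match false
  6  $ Q             bool false $             expand Q → bool false Q
  7  $ Q false bool  bool false $             match bool
  8  $ Q false       false $                  match false
  9  $ Q             $                        expand Q → epsilon
Accept reached after 9 steps.

9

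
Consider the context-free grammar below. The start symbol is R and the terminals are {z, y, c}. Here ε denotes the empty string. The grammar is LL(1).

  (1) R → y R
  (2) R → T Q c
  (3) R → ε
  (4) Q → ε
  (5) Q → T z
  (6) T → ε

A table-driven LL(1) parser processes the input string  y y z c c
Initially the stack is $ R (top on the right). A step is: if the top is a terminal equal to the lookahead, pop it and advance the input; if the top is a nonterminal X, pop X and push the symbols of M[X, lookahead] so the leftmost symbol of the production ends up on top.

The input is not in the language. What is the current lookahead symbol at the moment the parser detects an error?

c

step 1: stack=$ R  input=y y z c c $  — expand R → y R
step 2: stack=$ R y  input=y y z c c $  — match y
step 3: stack=$ R  input=y z c c $  — expand R → y R
step 4: stack=$ R y  input=y z c c $  — match y
step 5: stack=$ R  input=z c c $  — expand R → T Q c
step 6: stack=$ c Q T  input=z c c $  — expand T → ε
step 7: stack=$ c Q  input=z c c $  — expand Q → T z
step 8: stack=$ c z T  input=z c c $  — expand T → ε
step 9: stack=$ c z  input=z c c $  — match z
step 10: stack=$ c  input=c c $  — match c
step 11: stack=$  input=c $  — error: stack empty but input remains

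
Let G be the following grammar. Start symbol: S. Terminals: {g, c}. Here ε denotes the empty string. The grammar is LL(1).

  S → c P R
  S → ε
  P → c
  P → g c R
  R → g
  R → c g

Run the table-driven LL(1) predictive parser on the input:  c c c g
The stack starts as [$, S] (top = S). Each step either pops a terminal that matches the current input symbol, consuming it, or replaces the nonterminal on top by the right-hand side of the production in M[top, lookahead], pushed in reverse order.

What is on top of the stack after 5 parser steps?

c

step 1: stack=$ S  input=c c c g $  — expand S → c P R
step 2: stack=$ R P c  input=c c c g $  — match c
step 3: stack=$ R P  input=c c g $  — expand P → c
step 4: stack=$ R c  input=c c g $  — match c
step 5: stack=$ R  input=c g $  — expand R → c g
Stack after step 5: $ g c (top = c).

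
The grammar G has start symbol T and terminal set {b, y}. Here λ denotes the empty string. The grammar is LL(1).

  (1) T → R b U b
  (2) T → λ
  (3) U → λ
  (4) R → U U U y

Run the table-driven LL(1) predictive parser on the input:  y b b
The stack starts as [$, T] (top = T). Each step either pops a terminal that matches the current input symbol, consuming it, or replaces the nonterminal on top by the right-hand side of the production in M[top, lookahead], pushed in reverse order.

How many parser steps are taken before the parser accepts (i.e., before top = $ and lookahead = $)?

9

     Stack            Input    Action
  1  $ T              y b b $  expand T → R b U b
  2  $ b U b R        y b b $  expand R → U U U y
  3  $ b U b y U U U  y b b $  expand U → λ
  4  $ b U b y U U    y b b $  expand U → λ
  5  $ b U b y U      y b b $  expand U → λ
  6  $ b U b y        y b b $  match y
  7  $ b U b          b b $    match b
  8  $ b U            b $      expand U → λ
  9  $ b              b $      match b
Accept reached after 9 steps.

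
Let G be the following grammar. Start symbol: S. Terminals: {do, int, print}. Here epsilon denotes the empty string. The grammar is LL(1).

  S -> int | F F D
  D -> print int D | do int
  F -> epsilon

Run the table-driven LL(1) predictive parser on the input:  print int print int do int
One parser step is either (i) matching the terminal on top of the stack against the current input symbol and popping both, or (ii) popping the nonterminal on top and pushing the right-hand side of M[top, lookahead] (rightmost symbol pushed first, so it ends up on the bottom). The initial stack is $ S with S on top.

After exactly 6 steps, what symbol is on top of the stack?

D

     Stack          Input                         Action
  1  $ S            print int print int do int $  expand S -> F F D
  2  $ D F F        print int print int do int $  expand F -> epsilon
  3  $ D F          print int print int do int $  expand F -> epsilon
  4  $ D            print int print int do int $  expand D -> print int D
  5  $ D int print  print int print int do int $  match print
  6  $ D int        int print int do int $        match int
Stack after step 6: $ D (top = D).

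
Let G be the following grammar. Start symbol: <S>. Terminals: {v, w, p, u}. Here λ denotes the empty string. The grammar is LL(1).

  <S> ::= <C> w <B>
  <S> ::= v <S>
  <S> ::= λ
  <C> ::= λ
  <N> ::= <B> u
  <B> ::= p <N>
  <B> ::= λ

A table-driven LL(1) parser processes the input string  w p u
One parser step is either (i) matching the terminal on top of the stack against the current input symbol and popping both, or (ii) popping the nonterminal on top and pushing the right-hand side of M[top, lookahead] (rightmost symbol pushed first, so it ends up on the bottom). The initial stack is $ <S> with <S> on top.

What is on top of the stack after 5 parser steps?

<N>

step 1: stack=$ <S>  input=w p u $  — expand <S> ::= <C> w <B>
step 2: stack=$ <B> w <C>  input=w p u $  — expand <C> ::= λ
step 3: stack=$ <B> w  input=w p u $  — match w
step 4: stack=$ <B>  input=p u $  — expand <B> ::= p <N>
step 5: stack=$ <N> p  input=p u $  — match p
Stack after step 5: $ <N> (top = <N>).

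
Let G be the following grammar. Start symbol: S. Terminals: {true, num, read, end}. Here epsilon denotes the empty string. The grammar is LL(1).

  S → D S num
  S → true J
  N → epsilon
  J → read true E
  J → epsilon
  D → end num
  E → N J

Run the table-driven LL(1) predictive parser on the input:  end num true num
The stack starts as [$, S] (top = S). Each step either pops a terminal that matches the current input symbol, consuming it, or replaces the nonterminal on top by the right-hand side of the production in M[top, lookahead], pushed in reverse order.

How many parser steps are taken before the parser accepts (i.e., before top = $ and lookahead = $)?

step 1: stack=$ S  input=end num true num $  — expand S → D S num
step 2: stack=$ num S D  input=end num true num $  — expand D → end num
step 3: stack=$ num S num end  input=end num true num $  — match end
step 4: stack=$ num S num  input=num true num $  — match num
step 5: stack=$ num S  input=true num $  — expand S → true J
step 6: stack=$ num J true  input=true num $  — match true
step 7: stack=$ num J  input=num $  — expand J → epsilon
step 8: stack=$ num  input=num $  — match num
Accept reached after 8 steps.

8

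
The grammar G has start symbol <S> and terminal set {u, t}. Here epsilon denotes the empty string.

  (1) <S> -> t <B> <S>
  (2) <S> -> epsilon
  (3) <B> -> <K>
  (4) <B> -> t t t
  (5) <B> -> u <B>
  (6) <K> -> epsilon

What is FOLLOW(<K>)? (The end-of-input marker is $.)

FIRST(<S>) = {epsilon, t}
FIRST(<K>) = {epsilon}
FIRST(<B>) = {epsilon, t, u}  (via <K>)
FOLLOW(<S>) includes $ since <S> is the start symbol.
FOLLOW(<S>): in <S>->t <B> <S>, the suffix after <S> is empty (adds nothing new). Thus FOLLOW(<S>) = {$}.
FOLLOW(<B>): in <S>->t <B> <S>, <B> is followed by <S> with FIRST {epsilon, t}; in <S>->t <B> <S>, the suffix after <B> is nullable, so FOLLOW(<B>) ⊇ FOLLOW(<S>) = {$}; in <B>->u <B>, the suffix after <B> is empty (adds nothing new). Thus FOLLOW(<B>) = {$, t}.
FOLLOW(<K>): in <B>-><K>, the suffix after <K> is empty, so FOLLOW(<K>) ⊇ FOLLOW(<B>) = {$, t}. Thus FOLLOW(<K>) = {$, t}.

{$, t}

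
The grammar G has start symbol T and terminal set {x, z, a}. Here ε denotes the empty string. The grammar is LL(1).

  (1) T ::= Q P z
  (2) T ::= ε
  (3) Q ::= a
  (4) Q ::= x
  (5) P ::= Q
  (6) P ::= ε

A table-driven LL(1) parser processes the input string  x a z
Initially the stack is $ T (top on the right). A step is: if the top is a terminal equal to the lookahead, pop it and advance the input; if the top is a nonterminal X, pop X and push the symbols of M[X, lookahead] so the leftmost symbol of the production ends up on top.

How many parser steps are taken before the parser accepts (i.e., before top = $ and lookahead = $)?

7

     Stack    Input    Action
  1  $ T      x a z $  expand T ::= Q P z
  2  $ z P Q  x a z $  expand Q ::= x
  3  $ z P x  x a z $  match x
  4  $ z P    a z $    expand P ::= Q
  5  $ z Q    a z $    expand Q ::= a
  6  $ z a    a z $    match a
  7  $ z      z $      match z
Accept reached after 7 steps.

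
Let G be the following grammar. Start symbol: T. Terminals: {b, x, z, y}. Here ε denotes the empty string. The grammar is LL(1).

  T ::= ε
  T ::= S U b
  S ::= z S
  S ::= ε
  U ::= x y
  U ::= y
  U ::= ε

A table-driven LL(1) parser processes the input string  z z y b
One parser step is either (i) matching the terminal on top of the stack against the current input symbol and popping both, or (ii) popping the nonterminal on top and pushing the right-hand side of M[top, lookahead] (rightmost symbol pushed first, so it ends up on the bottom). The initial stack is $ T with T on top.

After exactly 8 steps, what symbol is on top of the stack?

b

step 1: stack=$ T  input=z z y b $  — expand T ::= S U b
step 2: stack=$ b U S  input=z z y b $  — expand S ::= z S
step 3: stack=$ b U S z  input=z z y b $  — match z
step 4: stack=$ b U S  input=z y b $  — expand S ::= z S
step 5: stack=$ b U S z  input=z y b $  — match z
step 6: stack=$ b U S  input=y b $  — expand S ::= ε
step 7: stack=$ b U  input=y b $  — expand U ::= y
step 8: stack=$ b y  input=y b $  — match y
Stack after step 8: $ b (top = b).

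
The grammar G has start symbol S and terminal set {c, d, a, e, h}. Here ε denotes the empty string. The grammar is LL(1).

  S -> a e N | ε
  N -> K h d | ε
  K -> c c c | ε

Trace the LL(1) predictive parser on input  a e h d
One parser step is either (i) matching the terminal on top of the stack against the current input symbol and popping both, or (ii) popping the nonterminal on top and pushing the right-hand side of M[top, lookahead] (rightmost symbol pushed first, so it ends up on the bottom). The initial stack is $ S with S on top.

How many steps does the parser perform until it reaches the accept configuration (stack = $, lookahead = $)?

7

     Stack    Input      Action
  1  $ S      a e h d $  expand S -> a e N
  2  $ N e a  a e h d $  match a
  3  $ N e    e h d $    match e
  4  $ N      h d $      expand N -> K h d
  5  $ d h K  h d $      expand K -> ε
  6  $ d h    h d $      match h
  7  $ d      d $        match d
Accept reached after 7 steps.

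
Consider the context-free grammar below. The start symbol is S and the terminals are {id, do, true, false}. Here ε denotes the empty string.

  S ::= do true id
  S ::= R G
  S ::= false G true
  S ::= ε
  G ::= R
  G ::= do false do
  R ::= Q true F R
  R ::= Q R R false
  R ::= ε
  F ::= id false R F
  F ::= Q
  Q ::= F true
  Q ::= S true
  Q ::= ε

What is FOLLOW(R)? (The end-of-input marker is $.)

{$, do, false, id, true}

FIRST(S): from S::=do true id we get {do}; from S::=R G we get {ε, do, false, id, true}; from S::=false G true we get {false}; from S::=ε we get {ε}. So FIRST(S) = {ε, do, false, id, true}.
FIRST(G): from G::=R we get {ε, do, false, id, true}; from G::=do false do we get {do}. So FIRST(G) = {ε, do, false, id, true}.
FIRST(R): from R::=Q true F R we get {do, false, id, true}; from R::=Q R R false we get {do, false, id, true}; from R::=ε we get {ε}. So FIRST(R) = {ε, do, false, id, true}.
FIRST(F): from F::=id false R F we get {id}; from F::=Q we get {ε, do, false, id, true}. So FIRST(F) = {ε, do, false, id, true}.
FIRST(Q): from Q::=F true we get {do, false, id, true}; from Q::=S true we get {do, false, id, true}; from Q::=ε we get {ε}. So FIRST(Q) = {ε, do, false, id, true}.
FOLLOW(S) includes $ since S is the start symbol.
FOLLOW(S): in Q::=S true, S is followed by true with FIRST {true}. Thus FOLLOW(S) = {$, true}.
FOLLOW(G): in S::=R G, the suffix after G is empty, so FOLLOW(G) ⊇ FOLLOW(S) = {$, true}; in S::=false G true, G is followed by true with FIRST {true}. Thus FOLLOW(G) = {$, true}.
FOLLOW(R): in S::=R G, R is followed by G with FIRST {ε, do, false, id, true}; in S::=R G, the suffix after R is nullable, so FOLLOW(R) ⊇ FOLLOW(S) = {$, true}; in G::=R, the suffix after R is empty, so FOLLOW(R) ⊇ FOLLOW(G) = {$, true}; in R::=Q true F R, the suffix after R is empty (adds nothing new); in R::=Q R R false (occurrence 1), R is followed by R false with FIRST {do, false, id, true}; in R::=Q R R false (occurrence 2), R is followed by false with FIRST {false}; in F::=id false R F, R is followed by F with FIRST {ε, do, false, id, true}; in F::=id false R F, the suffix after R is nullable, so FOLLOW(R) ⊇ FOLLOW(F) = {$, do, false, id, true}. Thus FOLLOW(R) = {$, do, false, id, true}.
FOLLOW(F): in R::=Q true F R, F is followed by R with FIRST {ε, do, false, id, true}; in R::=Q true F R, the suffix after F is nullable, so FOLLOW(F) ⊇ FOLLOW(R) = {$, do, false, id, true}; in F::=id false R F, the suffix after F is empty (adds nothing new); in Q::=F true, F is followed by true with FIRST {true}. Thus FOLLOW(F) = {$, do, false, id, true}.
FOLLOW(Q): in R::=Q true F R, Q is followed by true F R with FIRST {true}; in R::=Q R R false, Q is followed by R R false with FIRST {do, false, id, true}; in F::=Q, the suffix after Q is empty, so FOLLOW(Q) ⊇ FOLLOW(F) = {$, do, false, id, true}. Thus FOLLOW(Q) = {$, do, false, id, true}.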